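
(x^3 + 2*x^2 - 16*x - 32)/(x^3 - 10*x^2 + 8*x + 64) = (x + 4)/(x - 8)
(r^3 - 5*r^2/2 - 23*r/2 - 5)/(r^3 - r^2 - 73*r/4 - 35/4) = 2*(r + 2)/(2*r + 7)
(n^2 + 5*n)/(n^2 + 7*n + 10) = n/(n + 2)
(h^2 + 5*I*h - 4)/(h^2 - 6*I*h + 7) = (h + 4*I)/(h - 7*I)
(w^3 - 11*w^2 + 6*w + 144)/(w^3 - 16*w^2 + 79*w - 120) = (w^2 - 3*w - 18)/(w^2 - 8*w + 15)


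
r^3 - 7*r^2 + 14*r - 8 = (r - 4)*(r - 2)*(r - 1)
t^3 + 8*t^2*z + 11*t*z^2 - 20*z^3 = (t - z)*(t + 4*z)*(t + 5*z)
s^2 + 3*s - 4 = (s - 1)*(s + 4)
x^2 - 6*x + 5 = (x - 5)*(x - 1)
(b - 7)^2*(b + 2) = b^3 - 12*b^2 + 21*b + 98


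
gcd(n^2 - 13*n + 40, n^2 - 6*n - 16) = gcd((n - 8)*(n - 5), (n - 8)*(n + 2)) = n - 8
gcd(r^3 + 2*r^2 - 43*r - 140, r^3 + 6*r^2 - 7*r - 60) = r^2 + 9*r + 20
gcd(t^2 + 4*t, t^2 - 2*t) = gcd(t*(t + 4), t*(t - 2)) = t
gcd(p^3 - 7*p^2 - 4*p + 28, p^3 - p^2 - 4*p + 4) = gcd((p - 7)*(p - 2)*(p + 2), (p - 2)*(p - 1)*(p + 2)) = p^2 - 4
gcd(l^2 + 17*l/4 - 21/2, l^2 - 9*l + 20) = 1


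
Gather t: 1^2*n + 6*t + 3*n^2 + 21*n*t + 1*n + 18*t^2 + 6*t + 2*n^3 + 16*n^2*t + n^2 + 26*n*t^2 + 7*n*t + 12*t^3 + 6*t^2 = 2*n^3 + 4*n^2 + 2*n + 12*t^3 + t^2*(26*n + 24) + t*(16*n^2 + 28*n + 12)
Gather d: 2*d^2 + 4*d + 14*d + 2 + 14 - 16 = 2*d^2 + 18*d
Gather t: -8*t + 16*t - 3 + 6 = 8*t + 3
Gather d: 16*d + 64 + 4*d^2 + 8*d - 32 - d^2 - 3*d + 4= 3*d^2 + 21*d + 36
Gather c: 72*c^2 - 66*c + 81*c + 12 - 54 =72*c^2 + 15*c - 42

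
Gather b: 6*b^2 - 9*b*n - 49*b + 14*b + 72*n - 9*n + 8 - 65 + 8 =6*b^2 + b*(-9*n - 35) + 63*n - 49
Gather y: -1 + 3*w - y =3*w - y - 1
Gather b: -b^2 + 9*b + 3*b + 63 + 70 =-b^2 + 12*b + 133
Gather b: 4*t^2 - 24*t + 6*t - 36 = 4*t^2 - 18*t - 36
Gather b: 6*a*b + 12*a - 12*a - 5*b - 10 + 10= b*(6*a - 5)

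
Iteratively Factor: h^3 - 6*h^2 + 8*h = (h)*(h^2 - 6*h + 8) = h*(h - 4)*(h - 2)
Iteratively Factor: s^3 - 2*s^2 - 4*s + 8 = (s - 2)*(s^2 - 4) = (s - 2)^2*(s + 2)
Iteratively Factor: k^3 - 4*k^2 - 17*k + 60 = (k - 3)*(k^2 - k - 20) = (k - 3)*(k + 4)*(k - 5)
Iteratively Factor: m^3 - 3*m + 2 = (m - 1)*(m^2 + m - 2) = (m - 1)*(m + 2)*(m - 1)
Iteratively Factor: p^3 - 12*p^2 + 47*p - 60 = (p - 4)*(p^2 - 8*p + 15) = (p - 4)*(p - 3)*(p - 5)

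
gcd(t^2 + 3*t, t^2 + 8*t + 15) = t + 3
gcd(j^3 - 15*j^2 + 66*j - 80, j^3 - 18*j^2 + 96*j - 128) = j^2 - 10*j + 16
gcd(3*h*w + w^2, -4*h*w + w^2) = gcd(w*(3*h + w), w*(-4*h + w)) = w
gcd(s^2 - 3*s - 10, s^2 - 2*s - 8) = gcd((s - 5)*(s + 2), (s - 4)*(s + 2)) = s + 2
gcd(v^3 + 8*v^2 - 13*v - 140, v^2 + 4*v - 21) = v + 7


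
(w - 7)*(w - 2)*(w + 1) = w^3 - 8*w^2 + 5*w + 14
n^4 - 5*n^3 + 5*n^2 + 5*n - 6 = (n - 3)*(n - 2)*(n - 1)*(n + 1)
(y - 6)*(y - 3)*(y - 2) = y^3 - 11*y^2 + 36*y - 36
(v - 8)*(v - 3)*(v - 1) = v^3 - 12*v^2 + 35*v - 24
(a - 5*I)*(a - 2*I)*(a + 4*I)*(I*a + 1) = I*a^4 + 4*a^3 + 15*I*a^2 + 58*a - 40*I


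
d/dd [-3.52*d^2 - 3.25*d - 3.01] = -7.04*d - 3.25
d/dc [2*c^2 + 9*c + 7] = 4*c + 9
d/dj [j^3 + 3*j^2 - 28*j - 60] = 3*j^2 + 6*j - 28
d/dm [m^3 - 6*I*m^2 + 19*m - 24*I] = 3*m^2 - 12*I*m + 19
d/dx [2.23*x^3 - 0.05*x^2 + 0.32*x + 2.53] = 6.69*x^2 - 0.1*x + 0.32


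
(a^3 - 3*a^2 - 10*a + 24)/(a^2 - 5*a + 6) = (a^2 - a - 12)/(a - 3)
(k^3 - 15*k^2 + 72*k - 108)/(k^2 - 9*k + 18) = k - 6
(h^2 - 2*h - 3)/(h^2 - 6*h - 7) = (h - 3)/(h - 7)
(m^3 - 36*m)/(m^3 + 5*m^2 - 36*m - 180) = m/(m + 5)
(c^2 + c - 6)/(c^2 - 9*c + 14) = (c + 3)/(c - 7)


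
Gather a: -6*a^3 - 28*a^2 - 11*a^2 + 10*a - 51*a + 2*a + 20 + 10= -6*a^3 - 39*a^2 - 39*a + 30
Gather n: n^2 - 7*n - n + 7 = n^2 - 8*n + 7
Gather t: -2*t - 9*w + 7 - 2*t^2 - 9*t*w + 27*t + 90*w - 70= -2*t^2 + t*(25 - 9*w) + 81*w - 63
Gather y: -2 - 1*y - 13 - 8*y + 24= 9 - 9*y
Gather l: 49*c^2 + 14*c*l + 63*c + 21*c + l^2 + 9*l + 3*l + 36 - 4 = 49*c^2 + 84*c + l^2 + l*(14*c + 12) + 32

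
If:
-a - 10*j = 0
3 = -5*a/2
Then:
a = -6/5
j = 3/25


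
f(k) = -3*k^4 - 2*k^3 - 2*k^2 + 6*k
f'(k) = -12*k^3 - 6*k^2 - 4*k + 6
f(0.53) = 2.08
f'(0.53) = 0.41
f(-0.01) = -0.06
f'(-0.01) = 6.04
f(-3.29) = -321.65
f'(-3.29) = 381.55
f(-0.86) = -7.01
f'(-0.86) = 12.64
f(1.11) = -3.09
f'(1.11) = -22.24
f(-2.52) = -116.80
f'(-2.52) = 170.01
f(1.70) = -30.46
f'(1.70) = -77.10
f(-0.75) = -5.73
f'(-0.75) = 10.69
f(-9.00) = -18441.00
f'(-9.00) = 8304.00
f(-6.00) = -3564.00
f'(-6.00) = 2406.00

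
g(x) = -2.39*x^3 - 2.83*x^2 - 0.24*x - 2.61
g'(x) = -7.17*x^2 - 5.66*x - 0.24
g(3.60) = -151.66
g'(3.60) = -113.54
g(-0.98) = -2.84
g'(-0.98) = -1.58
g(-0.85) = -2.98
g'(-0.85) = -0.61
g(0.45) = -3.51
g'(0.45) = -4.24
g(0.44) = -3.47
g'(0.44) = -4.12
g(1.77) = -25.15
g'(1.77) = -32.72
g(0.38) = -3.24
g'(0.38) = -3.43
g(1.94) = -31.18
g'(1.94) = -38.21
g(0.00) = -2.61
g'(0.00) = -0.24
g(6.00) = -622.17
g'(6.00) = -292.32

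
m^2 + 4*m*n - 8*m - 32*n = (m - 8)*(m + 4*n)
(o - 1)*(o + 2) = o^2 + o - 2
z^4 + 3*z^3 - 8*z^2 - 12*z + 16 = (z - 2)*(z - 1)*(z + 2)*(z + 4)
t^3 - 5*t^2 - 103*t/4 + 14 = (t - 8)*(t - 1/2)*(t + 7/2)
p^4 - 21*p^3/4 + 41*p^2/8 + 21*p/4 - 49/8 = (p - 7/2)*(p - 7/4)*(p - 1)*(p + 1)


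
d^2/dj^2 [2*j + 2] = 0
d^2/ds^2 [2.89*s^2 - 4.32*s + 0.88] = 5.78000000000000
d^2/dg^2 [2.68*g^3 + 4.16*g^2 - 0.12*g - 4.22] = 16.08*g + 8.32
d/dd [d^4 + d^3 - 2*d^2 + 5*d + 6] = 4*d^3 + 3*d^2 - 4*d + 5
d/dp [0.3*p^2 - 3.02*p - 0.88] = 0.6*p - 3.02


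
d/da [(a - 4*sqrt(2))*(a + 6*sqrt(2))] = 2*a + 2*sqrt(2)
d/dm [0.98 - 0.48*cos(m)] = 0.48*sin(m)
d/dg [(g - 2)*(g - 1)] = 2*g - 3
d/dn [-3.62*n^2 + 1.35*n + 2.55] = 1.35 - 7.24*n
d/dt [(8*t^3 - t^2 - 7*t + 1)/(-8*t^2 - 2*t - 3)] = (-64*t^4 - 32*t^3 - 126*t^2 + 22*t + 23)/(64*t^4 + 32*t^3 + 52*t^2 + 12*t + 9)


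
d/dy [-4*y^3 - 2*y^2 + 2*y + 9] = -12*y^2 - 4*y + 2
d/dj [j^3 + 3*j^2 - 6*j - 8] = 3*j^2 + 6*j - 6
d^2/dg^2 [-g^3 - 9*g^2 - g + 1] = -6*g - 18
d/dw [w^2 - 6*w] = 2*w - 6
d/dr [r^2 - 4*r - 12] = 2*r - 4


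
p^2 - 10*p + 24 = (p - 6)*(p - 4)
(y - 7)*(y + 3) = y^2 - 4*y - 21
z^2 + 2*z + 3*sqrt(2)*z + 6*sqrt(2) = (z + 2)*(z + 3*sqrt(2))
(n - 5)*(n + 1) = n^2 - 4*n - 5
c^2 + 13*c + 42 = (c + 6)*(c + 7)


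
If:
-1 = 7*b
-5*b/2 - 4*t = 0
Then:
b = -1/7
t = 5/56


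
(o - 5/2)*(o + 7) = o^2 + 9*o/2 - 35/2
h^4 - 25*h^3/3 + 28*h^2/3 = h^2*(h - 7)*(h - 4/3)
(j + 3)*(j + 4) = j^2 + 7*j + 12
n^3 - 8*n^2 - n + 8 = (n - 8)*(n - 1)*(n + 1)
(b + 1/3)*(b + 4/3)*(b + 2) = b^3 + 11*b^2/3 + 34*b/9 + 8/9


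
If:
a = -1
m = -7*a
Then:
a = -1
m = 7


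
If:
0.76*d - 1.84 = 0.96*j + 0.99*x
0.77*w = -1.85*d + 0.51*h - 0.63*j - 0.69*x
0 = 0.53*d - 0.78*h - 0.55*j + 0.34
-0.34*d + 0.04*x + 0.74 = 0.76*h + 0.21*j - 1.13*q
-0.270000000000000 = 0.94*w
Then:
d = 0.144536204564725*x + 1.0233213126325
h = 0.744690020532154*x + 1.91148180446986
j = -0.916825504719592*x - 1.10653729416594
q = 0.338560503686132*x + 0.732993438864865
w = -0.29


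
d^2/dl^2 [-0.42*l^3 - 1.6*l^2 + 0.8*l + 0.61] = -2.52*l - 3.2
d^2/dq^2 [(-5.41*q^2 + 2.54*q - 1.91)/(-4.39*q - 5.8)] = 566.951182/(84.604519*q^3 + 335.33454*q^2 + 443.0388*q + 195.112)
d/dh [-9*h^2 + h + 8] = 1 - 18*h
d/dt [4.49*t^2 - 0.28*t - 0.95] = 8.98*t - 0.28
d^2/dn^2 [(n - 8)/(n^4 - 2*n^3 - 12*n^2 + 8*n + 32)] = 12*(n^5 - 20*n^4 + 112*n^3 - 248*n^2 + 240*n - 160)/(n^10 - 10*n^9 + 12*n^8 + 152*n^7 - 368*n^6 - 864*n^5 + 2624*n^4 + 2176*n^3 - 7680*n^2 - 2048*n + 8192)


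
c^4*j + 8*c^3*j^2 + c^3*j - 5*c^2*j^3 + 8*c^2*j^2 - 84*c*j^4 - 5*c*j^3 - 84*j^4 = (c - 3*j)*(c + 4*j)*(c + 7*j)*(c*j + j)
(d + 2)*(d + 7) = d^2 + 9*d + 14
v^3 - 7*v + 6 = (v - 2)*(v - 1)*(v + 3)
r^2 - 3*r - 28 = (r - 7)*(r + 4)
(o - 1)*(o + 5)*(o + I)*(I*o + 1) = I*o^4 + 4*I*o^3 - 4*I*o^2 + 4*I*o - 5*I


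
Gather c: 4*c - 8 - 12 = 4*c - 20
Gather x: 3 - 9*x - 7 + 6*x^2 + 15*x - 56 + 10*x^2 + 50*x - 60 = 16*x^2 + 56*x - 120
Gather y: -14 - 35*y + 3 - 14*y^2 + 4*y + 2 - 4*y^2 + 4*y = -18*y^2 - 27*y - 9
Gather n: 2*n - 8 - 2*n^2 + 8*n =-2*n^2 + 10*n - 8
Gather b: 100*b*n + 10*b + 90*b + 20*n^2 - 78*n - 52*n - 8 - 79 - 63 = b*(100*n + 100) + 20*n^2 - 130*n - 150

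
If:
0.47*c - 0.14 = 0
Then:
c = 0.30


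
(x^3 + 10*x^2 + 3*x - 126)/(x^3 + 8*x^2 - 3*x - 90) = (x + 7)/(x + 5)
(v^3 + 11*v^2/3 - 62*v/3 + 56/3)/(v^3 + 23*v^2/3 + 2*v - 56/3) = (v - 2)/(v + 2)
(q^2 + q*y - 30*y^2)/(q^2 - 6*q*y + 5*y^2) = (-q - 6*y)/(-q + y)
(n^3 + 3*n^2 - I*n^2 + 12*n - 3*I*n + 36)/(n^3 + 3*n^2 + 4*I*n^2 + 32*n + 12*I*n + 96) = (n + 3*I)/(n + 8*I)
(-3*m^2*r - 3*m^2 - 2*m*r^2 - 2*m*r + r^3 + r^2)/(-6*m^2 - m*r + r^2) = (m*r + m + r^2 + r)/(2*m + r)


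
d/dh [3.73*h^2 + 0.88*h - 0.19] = 7.46*h + 0.88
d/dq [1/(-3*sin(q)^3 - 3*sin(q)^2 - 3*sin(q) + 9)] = (3*sin(q)^2 + 2*sin(q) + 1)*cos(q)/(3*(sin(q)^3 + sin(q)^2 + sin(q) - 3)^2)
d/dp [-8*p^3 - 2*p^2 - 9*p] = -24*p^2 - 4*p - 9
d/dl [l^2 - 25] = 2*l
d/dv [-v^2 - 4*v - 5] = -2*v - 4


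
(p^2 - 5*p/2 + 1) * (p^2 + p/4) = p^4 - 9*p^3/4 + 3*p^2/8 + p/4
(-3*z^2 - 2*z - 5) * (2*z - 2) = -6*z^3 + 2*z^2 - 6*z + 10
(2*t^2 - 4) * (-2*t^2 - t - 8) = -4*t^4 - 2*t^3 - 8*t^2 + 4*t + 32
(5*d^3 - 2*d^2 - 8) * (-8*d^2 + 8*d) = -40*d^5 + 56*d^4 - 16*d^3 + 64*d^2 - 64*d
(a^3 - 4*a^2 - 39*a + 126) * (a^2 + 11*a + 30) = a^5 + 7*a^4 - 53*a^3 - 423*a^2 + 216*a + 3780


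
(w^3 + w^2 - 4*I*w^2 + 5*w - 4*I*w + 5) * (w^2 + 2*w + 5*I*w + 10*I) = w^5 + 3*w^4 + I*w^4 + 27*w^3 + 3*I*w^3 + 75*w^2 + 27*I*w^2 + 50*w + 75*I*w + 50*I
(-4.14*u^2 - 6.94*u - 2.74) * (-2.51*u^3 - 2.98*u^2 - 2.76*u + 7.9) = 10.3914*u^5 + 29.7566*u^4 + 38.985*u^3 - 5.3864*u^2 - 47.2636*u - 21.646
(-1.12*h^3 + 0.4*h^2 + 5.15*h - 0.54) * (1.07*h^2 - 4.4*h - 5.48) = -1.1984*h^5 + 5.356*h^4 + 9.8881*h^3 - 25.4298*h^2 - 25.846*h + 2.9592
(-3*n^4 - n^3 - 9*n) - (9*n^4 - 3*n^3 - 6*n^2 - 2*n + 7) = -12*n^4 + 2*n^3 + 6*n^2 - 7*n - 7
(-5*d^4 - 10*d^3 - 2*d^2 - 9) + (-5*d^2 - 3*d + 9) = -5*d^4 - 10*d^3 - 7*d^2 - 3*d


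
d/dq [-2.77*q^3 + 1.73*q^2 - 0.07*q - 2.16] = -8.31*q^2 + 3.46*q - 0.07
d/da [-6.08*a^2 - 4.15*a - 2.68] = -12.16*a - 4.15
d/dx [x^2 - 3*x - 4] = 2*x - 3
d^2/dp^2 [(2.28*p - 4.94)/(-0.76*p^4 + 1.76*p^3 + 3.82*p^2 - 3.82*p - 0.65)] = (-15.803136*p^7 + 105.862528*p^6 - 200.891712*p^5 - 126.784416*p^4 + 514.096224*p^3 + 172.658928*p^2 - 432.578016*p + 180.027432)/(0.438976*p^12 - 3.049728*p^11 + 0.443232*p^10 + 31.825312*p^9 - 31.759296*p^8 - 113.30736*p^7 + 126.341288*p^6 + 127.723992*p^5 - 164.030904*p^4 - 3.39819200000002*p^3 + 23.61333*p^2 + 4.84185*p + 0.274625)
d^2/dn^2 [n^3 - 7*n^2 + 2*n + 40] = 6*n - 14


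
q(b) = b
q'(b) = 1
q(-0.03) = -0.03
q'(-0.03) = 1.00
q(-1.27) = -1.27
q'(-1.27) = 1.00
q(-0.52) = -0.52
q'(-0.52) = 1.00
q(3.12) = 3.12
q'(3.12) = 1.00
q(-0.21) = -0.21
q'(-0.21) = 1.00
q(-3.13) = -3.13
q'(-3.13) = 1.00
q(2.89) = 2.89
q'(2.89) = 1.00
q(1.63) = 1.63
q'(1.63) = 1.00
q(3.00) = 3.00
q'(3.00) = 1.00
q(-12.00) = -12.00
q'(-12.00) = 1.00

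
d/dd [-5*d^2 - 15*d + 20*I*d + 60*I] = -10*d - 15 + 20*I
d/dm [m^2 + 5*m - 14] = 2*m + 5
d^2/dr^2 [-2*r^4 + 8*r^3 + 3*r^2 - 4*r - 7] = -24*r^2 + 48*r + 6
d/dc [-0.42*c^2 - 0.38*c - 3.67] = -0.84*c - 0.38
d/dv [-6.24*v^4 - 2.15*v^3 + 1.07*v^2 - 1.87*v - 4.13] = -24.96*v^3 - 6.45*v^2 + 2.14*v - 1.87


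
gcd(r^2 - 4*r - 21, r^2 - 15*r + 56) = r - 7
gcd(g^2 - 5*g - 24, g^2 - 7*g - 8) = g - 8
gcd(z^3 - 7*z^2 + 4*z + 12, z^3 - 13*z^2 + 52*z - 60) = z^2 - 8*z + 12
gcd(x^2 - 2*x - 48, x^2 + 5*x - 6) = x + 6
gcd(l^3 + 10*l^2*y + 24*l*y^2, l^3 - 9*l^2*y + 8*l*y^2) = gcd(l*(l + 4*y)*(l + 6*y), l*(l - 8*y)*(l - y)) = l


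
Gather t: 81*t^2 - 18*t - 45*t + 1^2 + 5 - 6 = 81*t^2 - 63*t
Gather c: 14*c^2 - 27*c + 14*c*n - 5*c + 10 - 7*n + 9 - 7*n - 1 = 14*c^2 + c*(14*n - 32) - 14*n + 18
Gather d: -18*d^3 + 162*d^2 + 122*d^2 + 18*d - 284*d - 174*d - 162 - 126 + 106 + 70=-18*d^3 + 284*d^2 - 440*d - 112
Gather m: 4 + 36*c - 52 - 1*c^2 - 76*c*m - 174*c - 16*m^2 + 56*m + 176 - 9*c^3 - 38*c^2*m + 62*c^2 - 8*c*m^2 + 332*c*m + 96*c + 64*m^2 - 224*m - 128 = -9*c^3 + 61*c^2 - 42*c + m^2*(48 - 8*c) + m*(-38*c^2 + 256*c - 168)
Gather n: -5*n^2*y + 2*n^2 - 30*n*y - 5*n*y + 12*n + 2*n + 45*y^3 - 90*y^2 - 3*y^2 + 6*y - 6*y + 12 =n^2*(2 - 5*y) + n*(14 - 35*y) + 45*y^3 - 93*y^2 + 12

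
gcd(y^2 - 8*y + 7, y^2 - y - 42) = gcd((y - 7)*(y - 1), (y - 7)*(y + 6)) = y - 7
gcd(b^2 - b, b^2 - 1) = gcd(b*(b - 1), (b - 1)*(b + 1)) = b - 1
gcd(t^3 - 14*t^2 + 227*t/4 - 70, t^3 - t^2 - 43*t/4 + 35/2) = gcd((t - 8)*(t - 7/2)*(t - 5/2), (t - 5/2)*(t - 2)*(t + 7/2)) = t - 5/2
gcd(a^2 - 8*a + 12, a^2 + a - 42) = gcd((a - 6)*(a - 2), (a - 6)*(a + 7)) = a - 6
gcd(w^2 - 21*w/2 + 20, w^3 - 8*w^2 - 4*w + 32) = w - 8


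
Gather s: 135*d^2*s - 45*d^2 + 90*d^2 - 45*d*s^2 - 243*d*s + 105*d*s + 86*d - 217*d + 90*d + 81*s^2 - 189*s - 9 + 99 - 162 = 45*d^2 - 41*d + s^2*(81 - 45*d) + s*(135*d^2 - 138*d - 189) - 72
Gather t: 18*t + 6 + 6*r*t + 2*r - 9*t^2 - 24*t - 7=2*r - 9*t^2 + t*(6*r - 6) - 1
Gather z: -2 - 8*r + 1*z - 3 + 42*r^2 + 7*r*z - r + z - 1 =42*r^2 - 9*r + z*(7*r + 2) - 6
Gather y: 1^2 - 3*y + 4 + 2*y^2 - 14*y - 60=2*y^2 - 17*y - 55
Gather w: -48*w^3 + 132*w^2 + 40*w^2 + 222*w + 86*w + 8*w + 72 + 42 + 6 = -48*w^3 + 172*w^2 + 316*w + 120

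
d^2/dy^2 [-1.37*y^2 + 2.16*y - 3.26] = -2.74000000000000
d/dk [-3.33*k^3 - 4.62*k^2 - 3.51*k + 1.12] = -9.99*k^2 - 9.24*k - 3.51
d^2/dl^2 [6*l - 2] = 0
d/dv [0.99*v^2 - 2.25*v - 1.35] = 1.98*v - 2.25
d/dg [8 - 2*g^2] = -4*g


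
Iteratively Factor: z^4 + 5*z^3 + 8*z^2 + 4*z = (z + 2)*(z^3 + 3*z^2 + 2*z) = z*(z + 2)*(z^2 + 3*z + 2) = z*(z + 2)^2*(z + 1)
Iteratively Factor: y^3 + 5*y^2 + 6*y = (y + 3)*(y^2 + 2*y) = (y + 2)*(y + 3)*(y)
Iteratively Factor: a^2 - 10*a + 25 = (a - 5)*(a - 5)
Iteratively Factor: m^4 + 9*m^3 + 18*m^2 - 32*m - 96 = (m + 4)*(m^3 + 5*m^2 - 2*m - 24) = (m - 2)*(m + 4)*(m^2 + 7*m + 12) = (m - 2)*(m + 3)*(m + 4)*(m + 4)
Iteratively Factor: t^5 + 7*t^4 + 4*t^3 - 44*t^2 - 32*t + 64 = (t + 4)*(t^4 + 3*t^3 - 8*t^2 - 12*t + 16) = (t - 1)*(t + 4)*(t^3 + 4*t^2 - 4*t - 16) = (t - 1)*(t + 4)^2*(t^2 - 4) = (t - 1)*(t + 2)*(t + 4)^2*(t - 2)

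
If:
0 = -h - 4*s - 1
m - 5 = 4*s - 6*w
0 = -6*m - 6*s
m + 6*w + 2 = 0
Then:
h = 6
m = 7/4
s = -7/4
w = -5/8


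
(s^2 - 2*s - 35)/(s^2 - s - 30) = (s - 7)/(s - 6)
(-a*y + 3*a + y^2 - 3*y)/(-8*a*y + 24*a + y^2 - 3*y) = (-a + y)/(-8*a + y)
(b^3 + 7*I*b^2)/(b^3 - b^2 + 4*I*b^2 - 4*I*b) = b*(b + 7*I)/(b^2 - b + 4*I*b - 4*I)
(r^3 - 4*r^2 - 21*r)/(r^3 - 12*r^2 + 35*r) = (r + 3)/(r - 5)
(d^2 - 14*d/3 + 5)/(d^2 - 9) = (d - 5/3)/(d + 3)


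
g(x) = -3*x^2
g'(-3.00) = 18.00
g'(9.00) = -54.00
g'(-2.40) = 14.40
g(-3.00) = -27.00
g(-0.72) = -1.56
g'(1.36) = -8.16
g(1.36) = -5.55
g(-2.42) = -17.57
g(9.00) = -243.00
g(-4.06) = -49.45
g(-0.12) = -0.04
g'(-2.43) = 14.58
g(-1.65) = -8.17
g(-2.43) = -17.71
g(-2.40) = -17.28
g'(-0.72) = 4.32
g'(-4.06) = 24.36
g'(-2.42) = 14.52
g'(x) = -6*x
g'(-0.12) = 0.72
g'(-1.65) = 9.90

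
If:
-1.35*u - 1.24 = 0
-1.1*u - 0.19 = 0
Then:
No Solution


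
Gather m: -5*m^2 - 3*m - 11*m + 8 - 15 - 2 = -5*m^2 - 14*m - 9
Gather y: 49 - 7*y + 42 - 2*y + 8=99 - 9*y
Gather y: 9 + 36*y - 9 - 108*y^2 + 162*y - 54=-108*y^2 + 198*y - 54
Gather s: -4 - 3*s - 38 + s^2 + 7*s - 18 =s^2 + 4*s - 60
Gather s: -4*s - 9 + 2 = -4*s - 7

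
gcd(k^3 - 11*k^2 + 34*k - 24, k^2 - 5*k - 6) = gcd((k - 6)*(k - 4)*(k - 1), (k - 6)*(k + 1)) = k - 6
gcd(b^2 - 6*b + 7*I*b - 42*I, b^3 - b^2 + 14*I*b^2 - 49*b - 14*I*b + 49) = b + 7*I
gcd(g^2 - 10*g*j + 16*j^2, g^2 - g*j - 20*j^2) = 1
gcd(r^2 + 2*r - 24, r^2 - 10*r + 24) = r - 4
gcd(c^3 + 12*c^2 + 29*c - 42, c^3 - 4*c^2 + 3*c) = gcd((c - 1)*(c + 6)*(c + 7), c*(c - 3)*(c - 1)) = c - 1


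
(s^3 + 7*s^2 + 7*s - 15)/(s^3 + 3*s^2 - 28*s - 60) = (s^3 + 7*s^2 + 7*s - 15)/(s^3 + 3*s^2 - 28*s - 60)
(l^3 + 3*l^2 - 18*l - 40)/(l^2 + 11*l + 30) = (l^2 - 2*l - 8)/(l + 6)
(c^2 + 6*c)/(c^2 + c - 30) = c/(c - 5)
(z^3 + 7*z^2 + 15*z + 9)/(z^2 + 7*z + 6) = (z^2 + 6*z + 9)/(z + 6)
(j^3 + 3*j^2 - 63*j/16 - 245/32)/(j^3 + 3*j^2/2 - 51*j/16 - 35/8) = (j + 7/2)/(j + 2)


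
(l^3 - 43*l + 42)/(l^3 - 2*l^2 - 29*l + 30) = (l + 7)/(l + 5)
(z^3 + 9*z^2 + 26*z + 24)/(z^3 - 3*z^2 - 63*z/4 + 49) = 4*(z^2 + 5*z + 6)/(4*z^2 - 28*z + 49)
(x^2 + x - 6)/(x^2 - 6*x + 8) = (x + 3)/(x - 4)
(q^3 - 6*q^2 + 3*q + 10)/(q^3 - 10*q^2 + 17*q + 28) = (q^2 - 7*q + 10)/(q^2 - 11*q + 28)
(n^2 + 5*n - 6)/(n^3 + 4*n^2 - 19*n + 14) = (n + 6)/(n^2 + 5*n - 14)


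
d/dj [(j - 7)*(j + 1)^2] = (j + 1)*(3*j - 13)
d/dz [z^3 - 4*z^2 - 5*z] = 3*z^2 - 8*z - 5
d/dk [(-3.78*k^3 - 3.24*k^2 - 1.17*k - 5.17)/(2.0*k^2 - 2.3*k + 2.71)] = (-7.56*k^4 + 17.388*k^3 - 20.9394*k^2 + 3.1192*k - 15.0617)/(4.0*k^4 - 9.2*k^3 + 16.13*k^2 - 12.466*k + 7.3441)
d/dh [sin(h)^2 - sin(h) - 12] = sin(2*h) - cos(h)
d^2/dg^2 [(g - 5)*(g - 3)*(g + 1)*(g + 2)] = 12*g^2 - 30*g - 14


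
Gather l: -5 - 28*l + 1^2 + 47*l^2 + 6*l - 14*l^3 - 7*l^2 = -14*l^3 + 40*l^2 - 22*l - 4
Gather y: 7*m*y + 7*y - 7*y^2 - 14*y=-7*y^2 + y*(7*m - 7)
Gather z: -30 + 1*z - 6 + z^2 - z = z^2 - 36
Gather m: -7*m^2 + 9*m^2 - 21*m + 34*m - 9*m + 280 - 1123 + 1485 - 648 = 2*m^2 + 4*m - 6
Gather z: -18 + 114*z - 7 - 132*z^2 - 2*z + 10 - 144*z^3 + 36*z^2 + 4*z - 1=-144*z^3 - 96*z^2 + 116*z - 16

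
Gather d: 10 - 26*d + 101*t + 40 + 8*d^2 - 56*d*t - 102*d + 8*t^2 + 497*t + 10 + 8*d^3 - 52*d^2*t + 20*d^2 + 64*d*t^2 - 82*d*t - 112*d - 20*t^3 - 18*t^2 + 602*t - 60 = 8*d^3 + d^2*(28 - 52*t) + d*(64*t^2 - 138*t - 240) - 20*t^3 - 10*t^2 + 1200*t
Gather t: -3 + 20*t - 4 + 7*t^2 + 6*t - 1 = 7*t^2 + 26*t - 8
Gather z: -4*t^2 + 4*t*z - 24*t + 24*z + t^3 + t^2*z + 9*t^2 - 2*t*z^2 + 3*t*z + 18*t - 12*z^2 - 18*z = t^3 + 5*t^2 - 6*t + z^2*(-2*t - 12) + z*(t^2 + 7*t + 6)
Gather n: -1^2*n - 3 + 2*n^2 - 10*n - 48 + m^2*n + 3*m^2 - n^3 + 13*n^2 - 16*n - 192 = 3*m^2 - n^3 + 15*n^2 + n*(m^2 - 27) - 243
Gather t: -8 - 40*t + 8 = -40*t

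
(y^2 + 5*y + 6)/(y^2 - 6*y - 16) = (y + 3)/(y - 8)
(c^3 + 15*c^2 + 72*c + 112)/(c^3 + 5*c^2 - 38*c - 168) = (c + 4)/(c - 6)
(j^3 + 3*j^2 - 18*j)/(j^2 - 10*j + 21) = j*(j + 6)/(j - 7)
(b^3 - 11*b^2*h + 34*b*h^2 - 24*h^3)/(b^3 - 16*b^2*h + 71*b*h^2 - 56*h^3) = (b^2 - 10*b*h + 24*h^2)/(b^2 - 15*b*h + 56*h^2)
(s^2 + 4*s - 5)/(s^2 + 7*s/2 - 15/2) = 2*(s - 1)/(2*s - 3)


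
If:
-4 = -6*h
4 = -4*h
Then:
No Solution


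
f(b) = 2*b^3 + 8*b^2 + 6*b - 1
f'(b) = 6*b^2 + 16*b + 6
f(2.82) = 124.39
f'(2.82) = 98.83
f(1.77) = 45.77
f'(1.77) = 53.12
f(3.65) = 224.73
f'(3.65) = 144.34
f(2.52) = 96.93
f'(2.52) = 84.42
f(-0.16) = -1.76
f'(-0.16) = 3.59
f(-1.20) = -0.14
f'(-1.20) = -4.56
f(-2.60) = 2.33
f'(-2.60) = 4.96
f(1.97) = 57.16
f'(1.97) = 60.81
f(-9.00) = -865.00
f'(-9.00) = 348.00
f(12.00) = 4679.00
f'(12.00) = 1062.00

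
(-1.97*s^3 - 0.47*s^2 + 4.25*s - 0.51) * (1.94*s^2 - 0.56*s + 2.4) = -3.8218*s^5 + 0.1914*s^4 + 3.7802*s^3 - 4.4974*s^2 + 10.4856*s - 1.224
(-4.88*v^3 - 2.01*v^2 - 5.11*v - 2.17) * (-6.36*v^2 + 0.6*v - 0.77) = 31.0368*v^5 + 9.8556*v^4 + 35.0512*v^3 + 12.2829*v^2 + 2.6327*v + 1.6709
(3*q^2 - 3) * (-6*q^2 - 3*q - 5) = -18*q^4 - 9*q^3 + 3*q^2 + 9*q + 15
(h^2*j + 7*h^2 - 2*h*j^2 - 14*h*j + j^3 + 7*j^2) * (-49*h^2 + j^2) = -49*h^4*j - 343*h^4 + 98*h^3*j^2 + 686*h^3*j - 48*h^2*j^3 - 336*h^2*j^2 - 2*h*j^4 - 14*h*j^3 + j^5 + 7*j^4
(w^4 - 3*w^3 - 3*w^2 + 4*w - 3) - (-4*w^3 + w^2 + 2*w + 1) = w^4 + w^3 - 4*w^2 + 2*w - 4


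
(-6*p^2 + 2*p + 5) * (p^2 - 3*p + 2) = -6*p^4 + 20*p^3 - 13*p^2 - 11*p + 10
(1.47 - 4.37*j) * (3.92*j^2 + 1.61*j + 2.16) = -17.1304*j^3 - 1.2733*j^2 - 7.0725*j + 3.1752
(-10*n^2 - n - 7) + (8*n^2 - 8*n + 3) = -2*n^2 - 9*n - 4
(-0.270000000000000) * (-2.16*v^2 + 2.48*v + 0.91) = 0.5832*v^2 - 0.6696*v - 0.2457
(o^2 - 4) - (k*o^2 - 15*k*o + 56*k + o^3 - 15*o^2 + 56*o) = -k*o^2 + 15*k*o - 56*k - o^3 + 16*o^2 - 56*o - 4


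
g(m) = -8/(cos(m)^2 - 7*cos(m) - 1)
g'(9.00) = 0.75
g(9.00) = -1.29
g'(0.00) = 0.00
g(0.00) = 1.14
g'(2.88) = 0.41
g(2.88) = -1.19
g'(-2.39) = -2.14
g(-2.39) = -1.72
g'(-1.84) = -66.80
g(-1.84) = -8.58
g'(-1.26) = -5.24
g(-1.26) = 2.63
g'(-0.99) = -1.92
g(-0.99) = 1.76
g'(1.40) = 11.24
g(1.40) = 3.70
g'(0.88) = 1.38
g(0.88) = 1.58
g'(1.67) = 650.03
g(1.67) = 26.94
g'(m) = -8*(2*sin(m)*cos(m) - 7*sin(m))/(cos(m)^2 - 7*cos(m) - 1)^2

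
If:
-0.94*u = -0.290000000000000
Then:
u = 0.31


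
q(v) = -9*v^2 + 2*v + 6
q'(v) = 2 - 18*v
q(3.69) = -109.16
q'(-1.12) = 22.16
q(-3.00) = -81.00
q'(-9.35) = 170.30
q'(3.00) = -52.00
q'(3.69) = -64.42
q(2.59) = -49.19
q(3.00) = -69.00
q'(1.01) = -16.18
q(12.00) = -1266.00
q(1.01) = -1.16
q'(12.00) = -214.00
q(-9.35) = -799.50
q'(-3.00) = 56.00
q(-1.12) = -7.53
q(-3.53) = -113.21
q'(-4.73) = 87.14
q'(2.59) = -44.62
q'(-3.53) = 65.54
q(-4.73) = -204.82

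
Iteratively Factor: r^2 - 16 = (r - 4)*(r + 4)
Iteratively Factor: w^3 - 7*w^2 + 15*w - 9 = (w - 1)*(w^2 - 6*w + 9) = (w - 3)*(w - 1)*(w - 3)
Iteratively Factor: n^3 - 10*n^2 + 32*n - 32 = (n - 4)*(n^2 - 6*n + 8) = (n - 4)^2*(n - 2)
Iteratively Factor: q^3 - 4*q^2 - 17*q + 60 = (q + 4)*(q^2 - 8*q + 15) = (q - 3)*(q + 4)*(q - 5)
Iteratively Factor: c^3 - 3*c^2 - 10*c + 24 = (c - 4)*(c^2 + c - 6) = (c - 4)*(c + 3)*(c - 2)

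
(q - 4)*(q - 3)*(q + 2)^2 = q^4 - 3*q^3 - 12*q^2 + 20*q + 48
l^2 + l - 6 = (l - 2)*(l + 3)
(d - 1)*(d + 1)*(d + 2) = d^3 + 2*d^2 - d - 2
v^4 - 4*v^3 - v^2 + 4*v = v*(v - 4)*(v - 1)*(v + 1)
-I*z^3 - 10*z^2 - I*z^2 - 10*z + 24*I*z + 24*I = (z - 6*I)*(z - 4*I)*(-I*z - I)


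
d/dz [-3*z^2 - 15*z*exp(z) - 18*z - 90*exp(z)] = -15*z*exp(z) - 6*z - 105*exp(z) - 18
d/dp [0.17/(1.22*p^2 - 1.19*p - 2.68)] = (0.2023 - 0.4148*p)/(-1.22*p^2 + 1.19*p + 2.68)^2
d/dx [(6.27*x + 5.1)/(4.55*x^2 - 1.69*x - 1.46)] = (28.5285*x^2 - 10.5963*x - (6.27*x + 5.1)*(9.1*x - 1.69) - 9.1542)/(-4.55*x^2 + 1.69*x + 1.46)^2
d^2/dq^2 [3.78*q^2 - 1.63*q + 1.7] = 7.56000000000000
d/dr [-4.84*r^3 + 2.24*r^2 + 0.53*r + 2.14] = -14.52*r^2 + 4.48*r + 0.53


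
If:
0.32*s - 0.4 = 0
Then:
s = 1.25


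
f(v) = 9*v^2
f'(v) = 18*v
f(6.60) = 392.04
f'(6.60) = 118.80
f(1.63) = 23.91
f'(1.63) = 29.34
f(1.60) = 23.04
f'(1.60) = 28.80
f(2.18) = 42.77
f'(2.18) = 39.24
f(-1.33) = 15.92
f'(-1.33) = -23.94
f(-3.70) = 123.21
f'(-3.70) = -66.60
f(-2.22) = 44.36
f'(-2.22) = -39.96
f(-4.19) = 158.00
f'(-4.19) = -75.42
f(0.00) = 0.00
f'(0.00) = 0.00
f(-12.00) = 1296.00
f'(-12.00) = -216.00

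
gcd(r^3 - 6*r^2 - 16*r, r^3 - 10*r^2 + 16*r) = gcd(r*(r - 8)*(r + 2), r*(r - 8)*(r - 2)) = r^2 - 8*r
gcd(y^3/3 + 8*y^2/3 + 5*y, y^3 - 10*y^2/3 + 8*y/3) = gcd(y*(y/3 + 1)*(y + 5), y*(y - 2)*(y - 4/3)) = y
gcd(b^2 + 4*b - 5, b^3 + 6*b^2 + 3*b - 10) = b^2 + 4*b - 5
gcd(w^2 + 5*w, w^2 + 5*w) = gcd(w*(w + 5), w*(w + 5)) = w^2 + 5*w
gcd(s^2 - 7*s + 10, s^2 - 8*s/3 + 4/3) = s - 2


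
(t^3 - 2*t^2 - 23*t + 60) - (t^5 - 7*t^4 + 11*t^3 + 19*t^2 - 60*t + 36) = -t^5 + 7*t^4 - 10*t^3 - 21*t^2 + 37*t + 24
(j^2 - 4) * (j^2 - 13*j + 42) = j^4 - 13*j^3 + 38*j^2 + 52*j - 168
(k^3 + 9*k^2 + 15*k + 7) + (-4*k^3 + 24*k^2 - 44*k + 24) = -3*k^3 + 33*k^2 - 29*k + 31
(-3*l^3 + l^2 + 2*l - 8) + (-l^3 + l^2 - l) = -4*l^3 + 2*l^2 + l - 8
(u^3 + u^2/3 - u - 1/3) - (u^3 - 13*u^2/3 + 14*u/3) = 14*u^2/3 - 17*u/3 - 1/3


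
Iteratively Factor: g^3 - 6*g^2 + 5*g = (g - 5)*(g^2 - g) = (g - 5)*(g - 1)*(g)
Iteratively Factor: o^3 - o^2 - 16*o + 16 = (o + 4)*(o^2 - 5*o + 4) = (o - 4)*(o + 4)*(o - 1)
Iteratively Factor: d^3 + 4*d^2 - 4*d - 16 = (d - 2)*(d^2 + 6*d + 8) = (d - 2)*(d + 2)*(d + 4)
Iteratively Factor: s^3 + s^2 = (s)*(s^2 + s) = s^2*(s + 1)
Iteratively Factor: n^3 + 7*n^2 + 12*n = (n + 3)*(n^2 + 4*n) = (n + 3)*(n + 4)*(n)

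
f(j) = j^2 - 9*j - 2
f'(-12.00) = -33.00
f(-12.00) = 250.00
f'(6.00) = 3.00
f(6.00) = -20.00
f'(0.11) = -8.78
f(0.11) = -2.98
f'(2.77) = -3.46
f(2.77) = -19.26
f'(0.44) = -8.12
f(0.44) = -5.77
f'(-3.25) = -15.50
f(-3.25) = 37.81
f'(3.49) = -2.02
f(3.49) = -21.23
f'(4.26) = -0.48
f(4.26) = -22.19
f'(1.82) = -5.36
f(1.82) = -15.07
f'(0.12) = -8.76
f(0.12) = -3.07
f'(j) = 2*j - 9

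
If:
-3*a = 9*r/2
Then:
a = -3*r/2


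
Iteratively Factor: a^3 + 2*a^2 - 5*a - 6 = (a + 3)*(a^2 - a - 2) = (a + 1)*(a + 3)*(a - 2)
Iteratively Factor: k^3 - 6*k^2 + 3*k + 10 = (k + 1)*(k^2 - 7*k + 10) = (k - 5)*(k + 1)*(k - 2)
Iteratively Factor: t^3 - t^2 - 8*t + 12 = (t - 2)*(t^2 + t - 6) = (t - 2)^2*(t + 3)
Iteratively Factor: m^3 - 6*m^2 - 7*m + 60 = (m - 4)*(m^2 - 2*m - 15) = (m - 5)*(m - 4)*(m + 3)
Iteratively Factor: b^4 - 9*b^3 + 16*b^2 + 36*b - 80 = (b + 2)*(b^3 - 11*b^2 + 38*b - 40) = (b - 5)*(b + 2)*(b^2 - 6*b + 8) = (b - 5)*(b - 2)*(b + 2)*(b - 4)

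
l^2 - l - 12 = (l - 4)*(l + 3)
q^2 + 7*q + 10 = (q + 2)*(q + 5)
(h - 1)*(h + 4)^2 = h^3 + 7*h^2 + 8*h - 16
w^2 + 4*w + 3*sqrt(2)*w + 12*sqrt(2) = (w + 4)*(w + 3*sqrt(2))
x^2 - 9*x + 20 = (x - 5)*(x - 4)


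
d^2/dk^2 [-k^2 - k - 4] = -2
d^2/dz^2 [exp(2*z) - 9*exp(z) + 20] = (4*exp(z) - 9)*exp(z)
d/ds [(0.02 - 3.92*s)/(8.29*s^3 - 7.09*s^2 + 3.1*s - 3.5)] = (64.9936*s^3 - 28.2902*s^2 + 0.2836*s + 13.658)/(68.7241*s^6 - 117.5522*s^5 + 101.6661*s^4 - 101.988*s^3 + 59.24*s^2 - 21.7*s + 12.25)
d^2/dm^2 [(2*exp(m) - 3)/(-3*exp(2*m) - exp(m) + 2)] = (-18*exp(4*m) + 114*exp(3*m) - 45*exp(2*m) + 71*exp(m) - 2)*exp(m)/(27*exp(6*m) + 27*exp(5*m) - 45*exp(4*m) - 35*exp(3*m) + 30*exp(2*m) + 12*exp(m) - 8)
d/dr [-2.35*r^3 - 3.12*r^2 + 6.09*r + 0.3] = -7.05*r^2 - 6.24*r + 6.09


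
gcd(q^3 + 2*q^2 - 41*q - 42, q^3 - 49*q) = q + 7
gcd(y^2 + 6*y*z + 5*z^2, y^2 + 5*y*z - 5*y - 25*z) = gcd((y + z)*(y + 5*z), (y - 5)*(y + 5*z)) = y + 5*z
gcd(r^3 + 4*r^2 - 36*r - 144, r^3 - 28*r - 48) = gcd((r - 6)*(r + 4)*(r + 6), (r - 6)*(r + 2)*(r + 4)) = r^2 - 2*r - 24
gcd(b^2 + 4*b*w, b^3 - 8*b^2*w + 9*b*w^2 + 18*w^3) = 1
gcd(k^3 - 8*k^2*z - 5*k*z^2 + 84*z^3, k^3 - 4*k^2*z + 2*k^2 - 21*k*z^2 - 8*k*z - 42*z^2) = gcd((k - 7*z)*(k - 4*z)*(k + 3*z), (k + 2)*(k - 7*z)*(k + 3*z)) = -k^2 + 4*k*z + 21*z^2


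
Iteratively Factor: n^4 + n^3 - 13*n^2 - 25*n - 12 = (n - 4)*(n^3 + 5*n^2 + 7*n + 3) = (n - 4)*(n + 1)*(n^2 + 4*n + 3) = (n - 4)*(n + 1)^2*(n + 3)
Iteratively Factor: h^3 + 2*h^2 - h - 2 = (h + 1)*(h^2 + h - 2) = (h - 1)*(h + 1)*(h + 2)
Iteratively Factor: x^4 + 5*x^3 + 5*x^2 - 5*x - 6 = (x + 1)*(x^3 + 4*x^2 + x - 6) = (x + 1)*(x + 3)*(x^2 + x - 2) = (x - 1)*(x + 1)*(x + 3)*(x + 2)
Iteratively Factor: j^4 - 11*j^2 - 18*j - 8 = (j + 1)*(j^3 - j^2 - 10*j - 8) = (j + 1)*(j + 2)*(j^2 - 3*j - 4) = (j + 1)^2*(j + 2)*(j - 4)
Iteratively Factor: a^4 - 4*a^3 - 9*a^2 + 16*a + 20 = (a - 5)*(a^3 + a^2 - 4*a - 4) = (a - 5)*(a + 2)*(a^2 - a - 2) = (a - 5)*(a + 1)*(a + 2)*(a - 2)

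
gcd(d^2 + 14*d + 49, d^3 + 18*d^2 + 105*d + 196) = d^2 + 14*d + 49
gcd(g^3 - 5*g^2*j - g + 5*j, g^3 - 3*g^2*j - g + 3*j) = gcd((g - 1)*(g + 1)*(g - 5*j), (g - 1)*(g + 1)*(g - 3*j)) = g^2 - 1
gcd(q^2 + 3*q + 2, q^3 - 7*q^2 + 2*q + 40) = q + 2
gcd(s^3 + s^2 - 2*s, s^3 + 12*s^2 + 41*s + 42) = s + 2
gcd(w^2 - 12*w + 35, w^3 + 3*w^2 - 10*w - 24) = 1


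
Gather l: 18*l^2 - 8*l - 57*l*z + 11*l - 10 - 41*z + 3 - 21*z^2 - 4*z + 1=18*l^2 + l*(3 - 57*z) - 21*z^2 - 45*z - 6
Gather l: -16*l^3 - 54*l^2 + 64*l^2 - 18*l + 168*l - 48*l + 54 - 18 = -16*l^3 + 10*l^2 + 102*l + 36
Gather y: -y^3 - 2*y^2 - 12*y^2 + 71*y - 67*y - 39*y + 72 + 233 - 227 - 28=-y^3 - 14*y^2 - 35*y + 50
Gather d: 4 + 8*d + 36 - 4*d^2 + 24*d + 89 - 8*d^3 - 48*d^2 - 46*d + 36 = -8*d^3 - 52*d^2 - 14*d + 165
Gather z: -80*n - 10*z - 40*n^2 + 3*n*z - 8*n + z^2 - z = -40*n^2 - 88*n + z^2 + z*(3*n - 11)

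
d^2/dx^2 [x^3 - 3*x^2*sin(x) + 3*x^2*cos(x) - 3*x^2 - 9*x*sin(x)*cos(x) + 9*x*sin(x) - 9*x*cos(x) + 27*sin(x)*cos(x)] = -3*sqrt(2)*x^2*cos(x + pi/4) - 21*x*sin(x) + 18*x*sin(2*x) - 3*x*cos(x) + 6*x + 12*sin(x) - 54*sin(2*x) + 24*cos(x) - 18*cos(2*x) - 6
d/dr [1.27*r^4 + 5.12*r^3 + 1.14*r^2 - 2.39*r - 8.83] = 5.08*r^3 + 15.36*r^2 + 2.28*r - 2.39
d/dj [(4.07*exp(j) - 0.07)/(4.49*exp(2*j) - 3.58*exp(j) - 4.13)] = (-18.2743*exp(2*j) + 0.6286*exp(j) - 17.0597)*exp(j)/(20.1601*exp(4*j) - 32.1484*exp(3*j) - 24.271*exp(2*j) + 29.5708*exp(j) + 17.0569)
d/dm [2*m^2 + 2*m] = 4*m + 2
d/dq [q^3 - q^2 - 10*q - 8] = 3*q^2 - 2*q - 10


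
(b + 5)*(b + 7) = b^2 + 12*b + 35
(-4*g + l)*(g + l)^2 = -4*g^3 - 7*g^2*l - 2*g*l^2 + l^3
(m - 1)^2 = m^2 - 2*m + 1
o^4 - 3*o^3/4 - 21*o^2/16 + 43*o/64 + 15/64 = (o - 5/4)*(o - 3/4)*(o + 1/4)*(o + 1)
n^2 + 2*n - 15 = (n - 3)*(n + 5)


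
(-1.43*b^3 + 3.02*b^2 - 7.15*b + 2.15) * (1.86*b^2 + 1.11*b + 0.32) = -2.6598*b^5 + 4.0299*b^4 - 10.4044*b^3 - 2.9711*b^2 + 0.0985*b + 0.688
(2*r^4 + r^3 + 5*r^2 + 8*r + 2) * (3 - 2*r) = -4*r^5 + 4*r^4 - 7*r^3 - r^2 + 20*r + 6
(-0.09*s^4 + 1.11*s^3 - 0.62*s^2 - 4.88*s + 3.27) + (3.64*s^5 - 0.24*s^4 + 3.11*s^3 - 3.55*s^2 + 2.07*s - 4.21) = 3.64*s^5 - 0.33*s^4 + 4.22*s^3 - 4.17*s^2 - 2.81*s - 0.94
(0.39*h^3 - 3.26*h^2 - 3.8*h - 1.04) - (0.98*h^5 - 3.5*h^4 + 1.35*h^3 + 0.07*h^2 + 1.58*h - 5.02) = -0.98*h^5 + 3.5*h^4 - 0.96*h^3 - 3.33*h^2 - 5.38*h + 3.98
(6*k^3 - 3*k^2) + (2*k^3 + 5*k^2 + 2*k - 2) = 8*k^3 + 2*k^2 + 2*k - 2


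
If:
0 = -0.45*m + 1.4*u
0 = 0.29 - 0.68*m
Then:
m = 0.43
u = 0.14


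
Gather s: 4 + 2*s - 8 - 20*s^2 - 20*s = -20*s^2 - 18*s - 4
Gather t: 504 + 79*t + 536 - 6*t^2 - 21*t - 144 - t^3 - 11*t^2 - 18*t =-t^3 - 17*t^2 + 40*t + 896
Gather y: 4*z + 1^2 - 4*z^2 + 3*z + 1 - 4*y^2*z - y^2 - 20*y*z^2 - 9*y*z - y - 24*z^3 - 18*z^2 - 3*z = y^2*(-4*z - 1) + y*(-20*z^2 - 9*z - 1) - 24*z^3 - 22*z^2 + 4*z + 2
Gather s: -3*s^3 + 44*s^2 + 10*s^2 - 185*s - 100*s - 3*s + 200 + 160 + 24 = -3*s^3 + 54*s^2 - 288*s + 384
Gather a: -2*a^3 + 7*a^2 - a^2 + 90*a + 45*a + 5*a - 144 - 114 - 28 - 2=-2*a^3 + 6*a^2 + 140*a - 288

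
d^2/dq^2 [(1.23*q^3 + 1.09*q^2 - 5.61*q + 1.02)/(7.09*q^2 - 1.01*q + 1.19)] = (-5.6843418860808e-14*q^5 - 5.6843418860808e-14*q^4 - 566.643139999999*q^3 + 243.592116*q^2 + 250.618896*q - 25.5289)/(356.400829*q^6 - 152.312343*q^5 + 201.154644*q^4 - 52.159127*q^3 + 33.762204*q^2 - 4.290783*q + 1.685159)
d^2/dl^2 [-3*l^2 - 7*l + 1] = -6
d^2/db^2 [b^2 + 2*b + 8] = 2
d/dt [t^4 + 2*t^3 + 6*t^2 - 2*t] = 4*t^3 + 6*t^2 + 12*t - 2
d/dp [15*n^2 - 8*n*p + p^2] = -8*n + 2*p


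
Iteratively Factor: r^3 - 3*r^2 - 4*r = (r - 4)*(r^2 + r) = r*(r - 4)*(r + 1)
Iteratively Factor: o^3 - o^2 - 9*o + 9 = (o + 3)*(o^2 - 4*o + 3) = (o - 1)*(o + 3)*(o - 3)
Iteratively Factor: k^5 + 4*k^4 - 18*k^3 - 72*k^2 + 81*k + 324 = (k - 3)*(k^4 + 7*k^3 + 3*k^2 - 63*k - 108) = (k - 3)*(k + 4)*(k^3 + 3*k^2 - 9*k - 27) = (k - 3)*(k + 3)*(k + 4)*(k^2 - 9) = (k - 3)^2*(k + 3)*(k + 4)*(k + 3)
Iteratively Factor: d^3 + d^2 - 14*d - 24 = (d + 3)*(d^2 - 2*d - 8) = (d - 4)*(d + 3)*(d + 2)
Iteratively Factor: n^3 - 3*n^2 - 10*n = (n + 2)*(n^2 - 5*n) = (n - 5)*(n + 2)*(n)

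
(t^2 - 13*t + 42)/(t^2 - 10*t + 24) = (t - 7)/(t - 4)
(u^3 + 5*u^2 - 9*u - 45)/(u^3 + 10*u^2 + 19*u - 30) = (u^2 - 9)/(u^2 + 5*u - 6)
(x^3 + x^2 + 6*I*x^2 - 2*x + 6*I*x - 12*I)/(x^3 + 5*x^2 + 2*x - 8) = (x + 6*I)/(x + 4)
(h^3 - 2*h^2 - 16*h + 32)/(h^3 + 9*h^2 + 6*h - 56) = (h - 4)/(h + 7)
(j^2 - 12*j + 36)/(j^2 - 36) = (j - 6)/(j + 6)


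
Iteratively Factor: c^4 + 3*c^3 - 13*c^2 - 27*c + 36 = (c - 3)*(c^3 + 6*c^2 + 5*c - 12) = (c - 3)*(c + 4)*(c^2 + 2*c - 3) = (c - 3)*(c + 3)*(c + 4)*(c - 1)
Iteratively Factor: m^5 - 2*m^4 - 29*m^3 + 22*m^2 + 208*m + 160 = (m - 5)*(m^4 + 3*m^3 - 14*m^2 - 48*m - 32) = (m - 5)*(m + 1)*(m^3 + 2*m^2 - 16*m - 32) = (m - 5)*(m - 4)*(m + 1)*(m^2 + 6*m + 8) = (m - 5)*(m - 4)*(m + 1)*(m + 4)*(m + 2)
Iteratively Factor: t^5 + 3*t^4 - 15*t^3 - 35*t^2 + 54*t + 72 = (t - 2)*(t^4 + 5*t^3 - 5*t^2 - 45*t - 36) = (t - 2)*(t + 1)*(t^3 + 4*t^2 - 9*t - 36) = (t - 2)*(t + 1)*(t + 3)*(t^2 + t - 12) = (t - 2)*(t + 1)*(t + 3)*(t + 4)*(t - 3)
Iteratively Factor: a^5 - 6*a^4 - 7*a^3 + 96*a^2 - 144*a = (a - 3)*(a^4 - 3*a^3 - 16*a^2 + 48*a) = (a - 3)^2*(a^3 - 16*a) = a*(a - 3)^2*(a^2 - 16) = a*(a - 3)^2*(a + 4)*(a - 4)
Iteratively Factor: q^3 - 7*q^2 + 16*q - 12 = (q - 2)*(q^2 - 5*q + 6) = (q - 2)^2*(q - 3)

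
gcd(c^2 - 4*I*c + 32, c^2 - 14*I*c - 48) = c - 8*I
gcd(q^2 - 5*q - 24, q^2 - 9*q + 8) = q - 8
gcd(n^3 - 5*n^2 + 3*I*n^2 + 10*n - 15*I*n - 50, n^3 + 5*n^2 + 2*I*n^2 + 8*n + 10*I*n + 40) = n - 2*I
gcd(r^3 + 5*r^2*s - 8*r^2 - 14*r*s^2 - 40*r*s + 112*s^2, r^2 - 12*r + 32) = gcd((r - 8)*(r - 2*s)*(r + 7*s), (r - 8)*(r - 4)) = r - 8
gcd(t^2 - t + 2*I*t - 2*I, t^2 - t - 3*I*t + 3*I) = t - 1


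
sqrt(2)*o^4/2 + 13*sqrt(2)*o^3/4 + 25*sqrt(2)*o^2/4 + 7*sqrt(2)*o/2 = o*(o + 2)*(o + 7/2)*(sqrt(2)*o/2 + sqrt(2)/2)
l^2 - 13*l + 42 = (l - 7)*(l - 6)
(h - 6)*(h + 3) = h^2 - 3*h - 18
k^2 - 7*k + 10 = (k - 5)*(k - 2)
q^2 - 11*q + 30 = (q - 6)*(q - 5)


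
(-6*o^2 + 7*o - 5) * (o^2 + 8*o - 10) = -6*o^4 - 41*o^3 + 111*o^2 - 110*o + 50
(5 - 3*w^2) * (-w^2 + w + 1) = 3*w^4 - 3*w^3 - 8*w^2 + 5*w + 5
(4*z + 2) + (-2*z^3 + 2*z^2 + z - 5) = -2*z^3 + 2*z^2 + 5*z - 3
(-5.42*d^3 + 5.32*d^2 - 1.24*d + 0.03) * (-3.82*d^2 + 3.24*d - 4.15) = 20.7044*d^5 - 37.8832*d^4 + 44.4666*d^3 - 26.2102*d^2 + 5.2432*d - 0.1245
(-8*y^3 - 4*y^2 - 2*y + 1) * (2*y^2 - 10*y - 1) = -16*y^5 + 72*y^4 + 44*y^3 + 26*y^2 - 8*y - 1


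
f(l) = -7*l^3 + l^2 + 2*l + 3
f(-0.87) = 6.63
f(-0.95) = 8.00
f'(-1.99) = -85.14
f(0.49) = 3.40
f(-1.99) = 58.14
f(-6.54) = 1990.78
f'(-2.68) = -154.19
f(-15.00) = 23823.00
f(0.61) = 3.00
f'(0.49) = -2.06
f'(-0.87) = -15.63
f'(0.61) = -4.59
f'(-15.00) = -4753.00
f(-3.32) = 263.54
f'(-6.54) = -909.28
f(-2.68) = 139.56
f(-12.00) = 12219.00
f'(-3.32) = -236.11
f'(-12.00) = -3046.00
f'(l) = -21*l^2 + 2*l + 2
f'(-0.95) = -18.85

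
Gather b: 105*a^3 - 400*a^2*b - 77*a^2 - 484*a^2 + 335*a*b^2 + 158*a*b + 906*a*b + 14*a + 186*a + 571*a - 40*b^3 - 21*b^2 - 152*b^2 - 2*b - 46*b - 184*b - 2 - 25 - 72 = 105*a^3 - 561*a^2 + 771*a - 40*b^3 + b^2*(335*a - 173) + b*(-400*a^2 + 1064*a - 232) - 99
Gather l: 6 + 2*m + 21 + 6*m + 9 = 8*m + 36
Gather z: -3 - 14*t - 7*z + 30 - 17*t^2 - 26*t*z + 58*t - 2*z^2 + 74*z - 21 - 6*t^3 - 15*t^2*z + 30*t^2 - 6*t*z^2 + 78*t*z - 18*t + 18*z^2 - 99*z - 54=-6*t^3 + 13*t^2 + 26*t + z^2*(16 - 6*t) + z*(-15*t^2 + 52*t - 32) - 48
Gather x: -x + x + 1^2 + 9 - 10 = 0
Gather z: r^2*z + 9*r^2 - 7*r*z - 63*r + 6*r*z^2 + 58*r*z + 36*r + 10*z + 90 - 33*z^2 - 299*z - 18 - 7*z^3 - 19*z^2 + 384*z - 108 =9*r^2 - 27*r - 7*z^3 + z^2*(6*r - 52) + z*(r^2 + 51*r + 95) - 36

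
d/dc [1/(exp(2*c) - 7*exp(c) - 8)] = (7 - 2*exp(c))*exp(c)/(-exp(2*c) + 7*exp(c) + 8)^2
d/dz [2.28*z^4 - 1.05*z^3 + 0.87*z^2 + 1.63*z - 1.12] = 9.12*z^3 - 3.15*z^2 + 1.74*z + 1.63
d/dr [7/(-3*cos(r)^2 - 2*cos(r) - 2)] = -14*(3*cos(r) + 1)*sin(r)/(3*cos(r)^2 + 2*cos(r) + 2)^2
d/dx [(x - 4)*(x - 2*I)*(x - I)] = 3*x^2 + x*(-8 - 6*I) - 2 + 12*I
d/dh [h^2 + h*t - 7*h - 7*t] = 2*h + t - 7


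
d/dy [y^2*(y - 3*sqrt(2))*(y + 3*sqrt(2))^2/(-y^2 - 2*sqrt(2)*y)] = (-3*y^4 - 14*sqrt(2)*y^3 - 18*y^2 + 72*sqrt(2)*y + 216)/(y^2 + 4*sqrt(2)*y + 8)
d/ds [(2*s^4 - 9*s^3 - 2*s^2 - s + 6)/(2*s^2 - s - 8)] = 2*(4*s^5 - 12*s^4 - 23*s^3 + 110*s^2 + 4*s + 7)/(4*s^4 - 4*s^3 - 31*s^2 + 16*s + 64)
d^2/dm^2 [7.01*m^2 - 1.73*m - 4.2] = 14.0200000000000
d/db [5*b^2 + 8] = 10*b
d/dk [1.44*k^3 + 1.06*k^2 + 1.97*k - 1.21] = 4.32*k^2 + 2.12*k + 1.97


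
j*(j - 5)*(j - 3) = j^3 - 8*j^2 + 15*j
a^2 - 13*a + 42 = (a - 7)*(a - 6)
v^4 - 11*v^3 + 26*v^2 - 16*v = v*(v - 8)*(v - 2)*(v - 1)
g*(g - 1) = g^2 - g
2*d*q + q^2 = q*(2*d + q)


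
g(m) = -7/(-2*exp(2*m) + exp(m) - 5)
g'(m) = -7*(4*exp(2*m) - exp(m))/(-2*exp(2*m) + exp(m) - 5)^2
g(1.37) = 0.22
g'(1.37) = -0.40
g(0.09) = 1.11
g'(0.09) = -0.65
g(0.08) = 1.12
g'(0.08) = -0.64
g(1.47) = 0.18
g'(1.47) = -0.34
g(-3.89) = 1.41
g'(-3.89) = 0.01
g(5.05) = 0.00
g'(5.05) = -0.00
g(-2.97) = 1.41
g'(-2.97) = 0.01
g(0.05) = 1.14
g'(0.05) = -0.62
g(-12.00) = 1.40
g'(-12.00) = 0.00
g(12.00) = 0.00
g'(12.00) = 0.00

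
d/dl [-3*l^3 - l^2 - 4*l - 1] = -9*l^2 - 2*l - 4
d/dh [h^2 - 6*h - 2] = 2*h - 6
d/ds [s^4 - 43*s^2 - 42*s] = 4*s^3 - 86*s - 42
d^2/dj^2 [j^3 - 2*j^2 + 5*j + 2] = 6*j - 4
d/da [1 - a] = -1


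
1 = 1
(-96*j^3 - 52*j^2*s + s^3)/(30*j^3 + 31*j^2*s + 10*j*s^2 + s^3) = (-48*j^2 - 2*j*s + s^2)/(15*j^2 + 8*j*s + s^2)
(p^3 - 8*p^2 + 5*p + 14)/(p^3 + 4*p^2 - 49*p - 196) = (p^2 - p - 2)/(p^2 + 11*p + 28)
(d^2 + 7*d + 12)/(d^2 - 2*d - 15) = (d + 4)/(d - 5)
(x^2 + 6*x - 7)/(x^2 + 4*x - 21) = (x - 1)/(x - 3)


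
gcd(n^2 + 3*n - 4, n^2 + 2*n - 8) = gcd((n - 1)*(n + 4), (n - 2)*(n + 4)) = n + 4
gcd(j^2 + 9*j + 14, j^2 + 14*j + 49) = j + 7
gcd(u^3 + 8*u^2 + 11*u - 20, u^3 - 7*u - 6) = 1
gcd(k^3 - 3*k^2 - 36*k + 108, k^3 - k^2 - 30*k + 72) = k^2 + 3*k - 18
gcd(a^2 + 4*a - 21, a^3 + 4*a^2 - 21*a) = a^2 + 4*a - 21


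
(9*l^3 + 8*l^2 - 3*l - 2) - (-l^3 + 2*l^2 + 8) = 10*l^3 + 6*l^2 - 3*l - 10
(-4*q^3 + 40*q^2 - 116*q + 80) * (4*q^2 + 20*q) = -16*q^5 + 80*q^4 + 336*q^3 - 2000*q^2 + 1600*q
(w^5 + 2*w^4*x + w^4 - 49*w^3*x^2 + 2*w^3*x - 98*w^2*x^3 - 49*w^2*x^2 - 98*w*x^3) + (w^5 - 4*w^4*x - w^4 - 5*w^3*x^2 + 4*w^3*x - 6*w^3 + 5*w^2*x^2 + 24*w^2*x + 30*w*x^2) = 2*w^5 - 2*w^4*x - 54*w^3*x^2 + 6*w^3*x - 6*w^3 - 98*w^2*x^3 - 44*w^2*x^2 + 24*w^2*x - 98*w*x^3 + 30*w*x^2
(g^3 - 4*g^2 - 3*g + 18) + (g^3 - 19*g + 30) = 2*g^3 - 4*g^2 - 22*g + 48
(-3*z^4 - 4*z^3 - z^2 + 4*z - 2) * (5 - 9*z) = 27*z^5 + 21*z^4 - 11*z^3 - 41*z^2 + 38*z - 10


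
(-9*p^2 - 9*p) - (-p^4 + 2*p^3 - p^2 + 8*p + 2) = p^4 - 2*p^3 - 8*p^2 - 17*p - 2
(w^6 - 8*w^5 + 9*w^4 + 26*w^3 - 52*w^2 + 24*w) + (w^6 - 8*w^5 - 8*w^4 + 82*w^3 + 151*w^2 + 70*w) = 2*w^6 - 16*w^5 + w^4 + 108*w^3 + 99*w^2 + 94*w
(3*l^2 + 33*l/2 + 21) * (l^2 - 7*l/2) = 3*l^4 + 6*l^3 - 147*l^2/4 - 147*l/2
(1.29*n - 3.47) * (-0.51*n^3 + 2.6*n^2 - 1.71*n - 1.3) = -0.6579*n^4 + 5.1237*n^3 - 11.2279*n^2 + 4.2567*n + 4.511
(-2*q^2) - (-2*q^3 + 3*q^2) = 2*q^3 - 5*q^2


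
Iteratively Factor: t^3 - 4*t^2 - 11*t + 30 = (t - 2)*(t^2 - 2*t - 15) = (t - 5)*(t - 2)*(t + 3)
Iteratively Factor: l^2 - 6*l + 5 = (l - 1)*(l - 5)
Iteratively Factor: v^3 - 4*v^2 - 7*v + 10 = (v - 5)*(v^2 + v - 2) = (v - 5)*(v - 1)*(v + 2)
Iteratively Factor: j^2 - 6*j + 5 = (j - 5)*(j - 1)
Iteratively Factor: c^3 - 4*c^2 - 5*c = (c)*(c^2 - 4*c - 5) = c*(c + 1)*(c - 5)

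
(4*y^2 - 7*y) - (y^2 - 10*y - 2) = 3*y^2 + 3*y + 2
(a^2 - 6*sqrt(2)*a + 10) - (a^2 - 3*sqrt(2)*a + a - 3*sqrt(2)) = -3*sqrt(2)*a - a + 3*sqrt(2) + 10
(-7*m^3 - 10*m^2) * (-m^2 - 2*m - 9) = 7*m^5 + 24*m^4 + 83*m^3 + 90*m^2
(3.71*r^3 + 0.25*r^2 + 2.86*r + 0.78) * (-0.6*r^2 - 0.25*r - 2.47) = -2.226*r^5 - 1.0775*r^4 - 10.9422*r^3 - 1.8005*r^2 - 7.2592*r - 1.9266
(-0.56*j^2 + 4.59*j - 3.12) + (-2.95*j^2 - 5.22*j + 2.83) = -3.51*j^2 - 0.63*j - 0.29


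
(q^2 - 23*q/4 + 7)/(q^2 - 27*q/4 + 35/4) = (q - 4)/(q - 5)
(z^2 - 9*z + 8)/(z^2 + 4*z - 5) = (z - 8)/(z + 5)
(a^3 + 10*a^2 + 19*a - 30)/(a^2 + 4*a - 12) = (a^2 + 4*a - 5)/(a - 2)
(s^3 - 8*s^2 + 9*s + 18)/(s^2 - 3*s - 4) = (s^2 - 9*s + 18)/(s - 4)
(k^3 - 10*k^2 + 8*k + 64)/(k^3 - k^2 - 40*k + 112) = (k^2 - 6*k - 16)/(k^2 + 3*k - 28)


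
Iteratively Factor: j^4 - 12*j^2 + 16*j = (j)*(j^3 - 12*j + 16) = j*(j - 2)*(j^2 + 2*j - 8) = j*(j - 2)*(j + 4)*(j - 2)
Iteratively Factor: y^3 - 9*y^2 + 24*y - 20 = (y - 5)*(y^2 - 4*y + 4) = (y - 5)*(y - 2)*(y - 2)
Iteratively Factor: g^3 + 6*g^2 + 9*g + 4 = (g + 4)*(g^2 + 2*g + 1) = (g + 1)*(g + 4)*(g + 1)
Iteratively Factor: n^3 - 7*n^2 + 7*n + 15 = (n - 3)*(n^2 - 4*n - 5) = (n - 3)*(n + 1)*(n - 5)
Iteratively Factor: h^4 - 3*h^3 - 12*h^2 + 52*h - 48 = (h - 2)*(h^3 - h^2 - 14*h + 24) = (h - 3)*(h - 2)*(h^2 + 2*h - 8) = (h - 3)*(h - 2)^2*(h + 4)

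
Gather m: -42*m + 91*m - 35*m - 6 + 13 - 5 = 14*m + 2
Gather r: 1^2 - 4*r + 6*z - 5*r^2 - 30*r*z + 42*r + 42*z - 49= -5*r^2 + r*(38 - 30*z) + 48*z - 48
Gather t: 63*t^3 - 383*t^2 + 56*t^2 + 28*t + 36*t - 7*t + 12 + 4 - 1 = 63*t^3 - 327*t^2 + 57*t + 15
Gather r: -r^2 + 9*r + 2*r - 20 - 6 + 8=-r^2 + 11*r - 18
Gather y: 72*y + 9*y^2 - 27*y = 9*y^2 + 45*y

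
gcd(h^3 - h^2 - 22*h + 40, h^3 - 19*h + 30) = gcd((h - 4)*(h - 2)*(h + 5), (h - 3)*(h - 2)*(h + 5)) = h^2 + 3*h - 10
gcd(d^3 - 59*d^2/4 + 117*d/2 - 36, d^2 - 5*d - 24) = d - 8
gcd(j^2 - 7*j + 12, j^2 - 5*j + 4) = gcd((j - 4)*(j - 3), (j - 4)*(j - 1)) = j - 4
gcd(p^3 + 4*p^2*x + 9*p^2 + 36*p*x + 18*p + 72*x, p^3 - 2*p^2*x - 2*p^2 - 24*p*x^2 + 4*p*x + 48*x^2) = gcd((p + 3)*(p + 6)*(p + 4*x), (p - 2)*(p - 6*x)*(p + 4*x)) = p + 4*x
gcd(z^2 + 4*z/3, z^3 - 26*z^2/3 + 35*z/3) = z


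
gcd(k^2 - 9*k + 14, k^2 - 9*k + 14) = k^2 - 9*k + 14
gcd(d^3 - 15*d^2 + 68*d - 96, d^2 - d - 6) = d - 3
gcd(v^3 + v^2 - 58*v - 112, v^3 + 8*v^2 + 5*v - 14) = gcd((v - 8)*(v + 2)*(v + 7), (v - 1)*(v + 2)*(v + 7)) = v^2 + 9*v + 14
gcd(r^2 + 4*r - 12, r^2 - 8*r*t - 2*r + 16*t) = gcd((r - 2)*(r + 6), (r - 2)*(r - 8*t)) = r - 2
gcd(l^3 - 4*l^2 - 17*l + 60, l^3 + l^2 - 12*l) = l^2 + l - 12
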